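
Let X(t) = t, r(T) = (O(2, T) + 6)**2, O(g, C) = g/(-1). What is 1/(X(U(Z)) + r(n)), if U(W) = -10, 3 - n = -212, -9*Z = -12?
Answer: 1/6 ≈ 0.16667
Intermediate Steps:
Z = 4/3 (Z = -1/9*(-12) = 4/3 ≈ 1.3333)
n = 215 (n = 3 - 1*(-212) = 3 + 212 = 215)
O(g, C) = -g (O(g, C) = g*(-1) = -g)
r(T) = 16 (r(T) = (-1*2 + 6)**2 = (-2 + 6)**2 = 4**2 = 16)
1/(X(U(Z)) + r(n)) = 1/(-10 + 16) = 1/6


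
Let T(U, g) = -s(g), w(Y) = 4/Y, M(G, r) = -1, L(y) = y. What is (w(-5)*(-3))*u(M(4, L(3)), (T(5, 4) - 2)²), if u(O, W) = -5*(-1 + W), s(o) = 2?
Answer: -180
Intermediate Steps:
T(U, g) = -2 (T(U, g) = -1*2 = -2)
u(O, W) = 5 - 5*W
(w(-5)*(-3))*u(M(4, L(3)), (T(5, 4) - 2)²) = ((4/(-5))*(-3))*(5 - 5*(-2 - 2)²) = ((4*(-⅕))*(-3))*(5 - 5*(-4)²) = (-⅘*(-3))*(5 - 5*16) = 12*(5 - 80)/5 = (12/5)*(-75) = -180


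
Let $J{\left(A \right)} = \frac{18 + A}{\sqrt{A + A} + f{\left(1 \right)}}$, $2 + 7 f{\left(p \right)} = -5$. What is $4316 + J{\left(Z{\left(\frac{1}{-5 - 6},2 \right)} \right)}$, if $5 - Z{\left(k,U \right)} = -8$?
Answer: $\frac{107931}{25} + \frac{31 \sqrt{26}}{25} \approx 4323.6$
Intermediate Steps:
$f{\left(p \right)} = -1$ ($f{\left(p \right)} = - \frac{2}{7} + \frac{1}{7} \left(-5\right) = - \frac{2}{7} - \frac{5}{7} = -1$)
$Z{\left(k,U \right)} = 13$ ($Z{\left(k,U \right)} = 5 - -8 = 5 + 8 = 13$)
$J{\left(A \right)} = \frac{18 + A}{-1 + \sqrt{2} \sqrt{A}}$ ($J{\left(A \right)} = \frac{18 + A}{\sqrt{A + A} - 1} = \frac{18 + A}{\sqrt{2 A} - 1} = \frac{18 + A}{\sqrt{2} \sqrt{A} - 1} = \frac{18 + A}{-1 + \sqrt{2} \sqrt{A}}$)
$4316 + J{\left(Z{\left(\frac{1}{-5 - 6},2 \right)} \right)} = 4316 + \frac{18 + 13}{-1 + \sqrt{2} \sqrt{13}} = 4316 + \frac{1}{-1 + \sqrt{26}} \cdot 31 = 4316 + \frac{31}{-1 + \sqrt{26}}$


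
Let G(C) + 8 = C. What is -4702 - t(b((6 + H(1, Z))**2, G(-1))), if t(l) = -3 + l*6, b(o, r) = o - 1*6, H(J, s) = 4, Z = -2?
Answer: -5263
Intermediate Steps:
G(C) = -8 + C
b(o, r) = -6 + o (b(o, r) = o - 6 = -6 + o)
t(l) = -3 + 6*l
-4702 - t(b((6 + H(1, Z))**2, G(-1))) = -4702 - (-3 + 6*(-6 + (6 + 4)**2)) = -4702 - (-3 + 6*(-6 + 10**2)) = -4702 - (-3 + 6*(-6 + 100)) = -4702 - (-3 + 6*94) = -4702 - (-3 + 564) = -4702 - 1*561 = -4702 - 561 = -5263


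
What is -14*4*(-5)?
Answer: 280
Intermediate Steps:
-14*4*(-5) = -56*(-5) = 280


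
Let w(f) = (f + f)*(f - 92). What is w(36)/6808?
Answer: -504/851 ≈ -0.59224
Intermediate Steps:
w(f) = 2*f*(-92 + f) (w(f) = (2*f)*(-92 + f) = 2*f*(-92 + f))
w(36)/6808 = (2*36*(-92 + 36))/6808 = (2*36*(-56))*(1/6808) = -4032*1/6808 = -504/851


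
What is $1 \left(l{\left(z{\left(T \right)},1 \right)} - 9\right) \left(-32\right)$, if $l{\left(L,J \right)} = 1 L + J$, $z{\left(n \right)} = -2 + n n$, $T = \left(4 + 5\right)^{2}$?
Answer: $-209632$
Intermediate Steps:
$T = 81$ ($T = 9^{2} = 81$)
$z{\left(n \right)} = -2 + n^{2}$
$l{\left(L,J \right)} = J + L$ ($l{\left(L,J \right)} = L + J = J + L$)
$1 \left(l{\left(z{\left(T \right)},1 \right)} - 9\right) \left(-32\right) = 1 \left(\left(1 - \left(2 - 81^{2}\right)\right) - 9\right) \left(-32\right) = 1 \left(\left(1 + \left(-2 + 6561\right)\right) - 9\right) \left(-32\right) = 1 \left(\left(1 + 6559\right) - 9\right) \left(-32\right) = 1 \left(6560 - 9\right) \left(-32\right) = 1 \cdot 6551 \left(-32\right) = 6551 \left(-32\right) = -209632$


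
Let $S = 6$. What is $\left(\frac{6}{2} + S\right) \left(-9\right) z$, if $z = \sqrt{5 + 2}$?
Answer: $- 81 \sqrt{7} \approx -214.31$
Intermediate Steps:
$z = \sqrt{7} \approx 2.6458$
$\left(\frac{6}{2} + S\right) \left(-9\right) z = \left(\frac{6}{2} + 6\right) \left(-9\right) \sqrt{7} = \left(6 \cdot \frac{1}{2} + 6\right) \left(-9\right) \sqrt{7} = \left(3 + 6\right) \left(-9\right) \sqrt{7} = 9 \left(-9\right) \sqrt{7} = - 81 \sqrt{7}$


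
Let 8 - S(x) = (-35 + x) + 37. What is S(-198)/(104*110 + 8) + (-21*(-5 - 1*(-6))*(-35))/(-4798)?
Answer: -154906/1144323 ≈ -0.13537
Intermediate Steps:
S(x) = 6 - x (S(x) = 8 - ((-35 + x) + 37) = 8 - (2 + x) = 8 + (-2 - x) = 6 - x)
S(-198)/(104*110 + 8) + (-21*(-5 - 1*(-6))*(-35))/(-4798) = (6 - 1*(-198))/(104*110 + 8) + (-21*(-5 - 1*(-6))*(-35))/(-4798) = (6 + 198)/(11440 + 8) + (-21*(-5 + 6)*(-35))*(-1/4798) = 204/11448 + (-21*1*(-35))*(-1/4798) = 204*(1/11448) - 21*(-35)*(-1/4798) = 17/954 + 735*(-1/4798) = 17/954 - 735/4798 = -154906/1144323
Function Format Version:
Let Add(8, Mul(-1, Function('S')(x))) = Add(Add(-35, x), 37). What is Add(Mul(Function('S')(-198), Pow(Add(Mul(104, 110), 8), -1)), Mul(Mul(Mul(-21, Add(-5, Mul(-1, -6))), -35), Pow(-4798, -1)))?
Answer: Rational(-154906, 1144323) ≈ -0.13537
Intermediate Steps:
Function('S')(x) = Add(6, Mul(-1, x)) (Function('S')(x) = Add(8, Mul(-1, Add(Add(-35, x), 37))) = Add(8, Mul(-1, Add(2, x))) = Add(8, Add(-2, Mul(-1, x))) = Add(6, Mul(-1, x)))
Add(Mul(Function('S')(-198), Pow(Add(Mul(104, 110), 8), -1)), Mul(Mul(Mul(-21, Add(-5, Mul(-1, -6))), -35), Pow(-4798, -1))) = Add(Mul(Add(6, Mul(-1, -198)), Pow(Add(Mul(104, 110), 8), -1)), Mul(Mul(Mul(-21, Add(-5, Mul(-1, -6))), -35), Pow(-4798, -1))) = Add(Mul(Add(6, 198), Pow(Add(11440, 8), -1)), Mul(Mul(Mul(-21, Add(-5, 6)), -35), Rational(-1, 4798))) = Add(Mul(204, Pow(11448, -1)), Mul(Mul(Mul(-21, 1), -35), Rational(-1, 4798))) = Add(Mul(204, Rational(1, 11448)), Mul(Mul(-21, -35), Rational(-1, 4798))) = Add(Rational(17, 954), Mul(735, Rational(-1, 4798))) = Add(Rational(17, 954), Rational(-735, 4798)) = Rational(-154906, 1144323)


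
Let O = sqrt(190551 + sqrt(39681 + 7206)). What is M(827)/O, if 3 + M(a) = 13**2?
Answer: 166/sqrt(190551 + sqrt(46887)) ≈ 0.38006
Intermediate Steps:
M(a) = 166 (M(a) = -3 + 13**2 = -3 + 169 = 166)
O = sqrt(190551 + sqrt(46887)) ≈ 436.77
M(827)/O = 166/(sqrt(190551 + sqrt(46887))) = 166/sqrt(190551 + sqrt(46887))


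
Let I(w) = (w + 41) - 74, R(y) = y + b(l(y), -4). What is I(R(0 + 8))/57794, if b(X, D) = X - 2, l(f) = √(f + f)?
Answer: -23/57794 ≈ -0.00039797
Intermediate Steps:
l(f) = √2*√f (l(f) = √(2*f) = √2*√f)
b(X, D) = -2 + X
R(y) = -2 + y + √2*√y (R(y) = y + (-2 + √2*√y) = -2 + y + √2*√y)
I(w) = -33 + w (I(w) = (41 + w) - 74 = -33 + w)
I(R(0 + 8))/57794 = (-33 + (-2 + (0 + 8) + √2*√(0 + 8)))/57794 = (-33 + (-2 + 8 + √2*√8))*(1/57794) = (-33 + (-2 + 8 + √2*(2*√2)))*(1/57794) = (-33 + (-2 + 8 + 4))*(1/57794) = (-33 + 10)*(1/57794) = -23*1/57794 = -23/57794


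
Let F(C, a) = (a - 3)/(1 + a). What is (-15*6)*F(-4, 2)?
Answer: 30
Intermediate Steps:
F(C, a) = (-3 + a)/(1 + a)
(-15*6)*F(-4, 2) = (-15*6)*((-3 + 2)/(1 + 2)) = -90*(-1)/3 = -30*(-1) = -90*(-⅓) = 30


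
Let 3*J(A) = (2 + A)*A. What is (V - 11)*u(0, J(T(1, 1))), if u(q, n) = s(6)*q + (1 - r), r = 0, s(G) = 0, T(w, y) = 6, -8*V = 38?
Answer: -63/4 ≈ -15.750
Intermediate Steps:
V = -19/4 (V = -⅛*38 = -19/4 ≈ -4.7500)
J(A) = A*(2 + A)/3 (J(A) = ((2 + A)*A)/3 = (A*(2 + A))/3 = A*(2 + A)/3)
u(q, n) = 1 (u(q, n) = 0*q + (1 - 1*0) = 0 + (1 + 0) = 0 + 1 = 1)
(V - 11)*u(0, J(T(1, 1))) = (-19/4 - 11)*1 = -63/4*1 = -63/4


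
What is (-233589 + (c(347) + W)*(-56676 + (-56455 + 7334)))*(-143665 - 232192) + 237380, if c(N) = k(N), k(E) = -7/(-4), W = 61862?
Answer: 9840286180433807/4 ≈ 2.4601e+15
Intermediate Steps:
k(E) = 7/4 (k(E) = -7*(-¼) = 7/4)
c(N) = 7/4
(-233589 + (c(347) + W)*(-56676 + (-56455 + 7334)))*(-143665 - 232192) + 237380 = (-233589 + (7/4 + 61862)*(-56676 + (-56455 + 7334)))*(-143665 - 232192) + 237380 = (-233589 + 247455*(-56676 - 49121)/4)*(-375857) + 237380 = (-233589 + (247455/4)*(-105797))*(-375857) + 237380 = (-233589 - 26179996635/4)*(-375857) + 237380 = -26180930991/4*(-375857) + 237380 = 9840286179484287/4 + 237380 = 9840286180433807/4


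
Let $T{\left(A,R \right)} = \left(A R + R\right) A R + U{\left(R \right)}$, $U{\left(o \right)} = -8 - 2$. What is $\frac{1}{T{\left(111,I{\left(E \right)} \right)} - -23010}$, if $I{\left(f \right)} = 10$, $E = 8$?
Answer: $\frac{1}{1266200} \approx 7.8976 \cdot 10^{-7}$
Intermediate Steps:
$U{\left(o \right)} = -10$
$T{\left(A,R \right)} = -10 + A R \left(R + A R\right)$ ($T{\left(A,R \right)} = \left(A R + R\right) A R - 10 = \left(R + A R\right) A R - 10 = A \left(R + A R\right) R - 10 = A R \left(R + A R\right) - 10 = -10 + A R \left(R + A R\right)$)
$\frac{1}{T{\left(111,I{\left(E \right)} \right)} - -23010} = \frac{1}{\left(-10 + 111 \cdot 10^{2} + 111^{2} \cdot 10^{2}\right) - -23010} = \frac{1}{\left(-10 + 111 \cdot 100 + 12321 \cdot 100\right) + 23010} = \frac{1}{\left(-10 + 11100 + 1232100\right) + 23010} = \frac{1}{1243190 + 23010} = \frac{1}{1266200}$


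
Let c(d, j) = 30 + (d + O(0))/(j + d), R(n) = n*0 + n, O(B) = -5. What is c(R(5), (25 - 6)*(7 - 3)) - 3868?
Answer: -3838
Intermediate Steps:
R(n) = n (R(n) = 0 + n = n)
c(d, j) = 30 + (-5 + d)/(d + j) (c(d, j) = 30 + (d - 5)/(j + d) = 30 + (-5 + d)/(d + j))
c(R(5), (25 - 6)*(7 - 3)) - 3868 = (-5 + 30*((25 - 6)*(7 - 3)) + 31*5)/(5 + (25 - 6)*(7 - 3)) - 3868 = (-5 + 30*(19*4) + 155)/(5 + 19*4) - 3868 = (-5 + 30*76 + 155)/(5 + 76) - 3868 = (-5 + 2280 + 155)/81 - 3868 = (1/81)*2430 - 3868 = 30 - 3868 = -3838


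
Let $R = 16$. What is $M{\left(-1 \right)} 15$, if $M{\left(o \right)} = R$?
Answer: $240$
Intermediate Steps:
$M{\left(o \right)} = 16$
$M{\left(-1 \right)} 15 = 16 \cdot 15 = 240$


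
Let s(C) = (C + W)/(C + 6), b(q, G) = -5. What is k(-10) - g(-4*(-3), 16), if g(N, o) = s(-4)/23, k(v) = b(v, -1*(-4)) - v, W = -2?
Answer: 118/23 ≈ 5.1304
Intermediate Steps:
s(C) = (-2 + C)/(6 + C) (s(C) = (C - 2)/(C + 6) = (-2 + C)/(6 + C))
k(v) = -5 - v
g(N, o) = -3/23 (g(N, o) = ((-2 - 4)/(6 - 4))/23 = (-6/2)*(1/23) = ((½)*(-6))*(1/23) = -3*1/23 = -3/23)
k(-10) - g(-4*(-3), 16) = (-5 - 1*(-10)) - 1*(-3/23) = (-5 + 10) + 3/23 = 5 + 3/23 = 118/23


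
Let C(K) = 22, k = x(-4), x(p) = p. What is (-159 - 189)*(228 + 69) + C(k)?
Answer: -103334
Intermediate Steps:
k = -4
(-159 - 189)*(228 + 69) + C(k) = (-159 - 189)*(228 + 69) + 22 = -348*297 + 22 = -103356 + 22 = -103334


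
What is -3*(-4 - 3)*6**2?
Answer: 756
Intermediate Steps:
-3*(-4 - 3)*6**2 = -3*(-7)*36 = 21*36 = 756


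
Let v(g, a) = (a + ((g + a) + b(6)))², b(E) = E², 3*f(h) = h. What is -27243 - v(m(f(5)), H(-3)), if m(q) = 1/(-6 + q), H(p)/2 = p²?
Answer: -5474556/169 ≈ -32394.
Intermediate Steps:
f(h) = h/3
H(p) = 2*p²
v(g, a) = (36 + g + 2*a)² (v(g, a) = (a + ((g + a) + 6²))² = (a + ((a + g) + 36))² = (a + (36 + a + g))² = (36 + g + 2*a)²)
-27243 - v(m(f(5)), H(-3)) = -27243 - (36 + 1/(-6 + (⅓)*5) + 2*(2*(-3)²))² = -27243 - (36 + 1/(-6 + 5/3) + 2*(2*9))² = -27243 - (36 + 1/(-13/3) + 2*18)² = -27243 - (36 - 3/13 + 36)² = -27243 - (933/13)² = -27243 - 1*870489/169 = -27243 - 870489/169 = -5474556/169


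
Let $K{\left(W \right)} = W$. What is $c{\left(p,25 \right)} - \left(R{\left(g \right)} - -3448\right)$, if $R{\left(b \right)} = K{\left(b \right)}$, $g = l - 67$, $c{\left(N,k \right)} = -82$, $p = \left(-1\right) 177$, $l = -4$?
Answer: $-3459$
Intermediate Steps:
$p = -177$
$g = -71$ ($g = -4 - 67 = -71$)
$R{\left(b \right)} = b$
$c{\left(p,25 \right)} - \left(R{\left(g \right)} - -3448\right) = -82 - \left(-71 - -3448\right) = -82 - \left(-71 + 3448\right) = -82 - 3377 = -3459$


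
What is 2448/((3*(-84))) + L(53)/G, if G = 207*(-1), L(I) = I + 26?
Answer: -14629/1449 ≈ -10.096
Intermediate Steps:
L(I) = 26 + I
G = -207
2448/((3*(-84))) + L(53)/G = 2448/((3*(-84))) + (26 + 53)/(-207) = 2448/(-252) + 79*(-1/207) = 2448*(-1/252) - 79/207 = -68/7 - 79/207 = -14629/1449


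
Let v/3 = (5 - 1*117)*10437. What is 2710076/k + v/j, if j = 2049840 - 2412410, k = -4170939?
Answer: 6822095049964/756128676615 ≈ 9.0224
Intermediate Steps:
v = -3506832 (v = 3*((5 - 1*117)*10437) = 3*((5 - 117)*10437) = 3*(-112*10437) = 3*(-1168944) = -3506832)
j = -362570
2710076/k + v/j = 2710076/(-4170939) - 3506832/(-362570) = 2710076*(-1/4170939) - 3506832*(-1/362570) = -2710076/4170939 + 1753416/181285 = 6822095049964/756128676615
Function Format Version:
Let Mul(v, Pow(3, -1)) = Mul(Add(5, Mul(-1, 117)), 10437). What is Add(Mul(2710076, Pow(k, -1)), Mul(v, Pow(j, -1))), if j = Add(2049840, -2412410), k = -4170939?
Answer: Rational(6822095049964, 756128676615) ≈ 9.0224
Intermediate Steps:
v = -3506832 (v = Mul(3, Mul(Add(5, Mul(-1, 117)), 10437)) = Mul(3, Mul(Add(5, -117), 10437)) = Mul(3, Mul(-112, 10437)) = Mul(3, -1168944) = -3506832)
j = -362570
Add(Mul(2710076, Pow(k, -1)), Mul(v, Pow(j, -1))) = Add(Mul(2710076, Pow(-4170939, -1)), Mul(-3506832, Pow(-362570, -1))) = Add(Mul(2710076, Rational(-1, 4170939)), Mul(-3506832, Rational(-1, 362570))) = Add(Rational(-2710076, 4170939), Rational(1753416, 181285)) = Rational(6822095049964, 756128676615)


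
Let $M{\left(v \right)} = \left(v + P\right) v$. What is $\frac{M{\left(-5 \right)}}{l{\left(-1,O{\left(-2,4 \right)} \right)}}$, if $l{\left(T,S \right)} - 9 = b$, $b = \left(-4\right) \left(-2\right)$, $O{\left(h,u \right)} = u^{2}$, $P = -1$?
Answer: $\frac{30}{17} \approx 1.7647$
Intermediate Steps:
$M{\left(v \right)} = v \left(-1 + v\right)$ ($M{\left(v \right)} = \left(v - 1\right) v = \left(-1 + v\right) v = v \left(-1 + v\right)$)
$b = 8$
$l{\left(T,S \right)} = 17$ ($l{\left(T,S \right)} = 9 + 8 = 17$)
$\frac{M{\left(-5 \right)}}{l{\left(-1,O{\left(-2,4 \right)} \right)}} = \frac{\left(-5\right) \left(-1 - 5\right)}{17} = \left(-5\right) \left(-6\right) \frac{1}{17} = 30 \cdot \frac{1}{17} = \frac{30}{17}$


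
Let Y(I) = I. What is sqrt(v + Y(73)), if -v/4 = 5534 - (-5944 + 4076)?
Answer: I*sqrt(29535) ≈ 171.86*I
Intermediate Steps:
v = -29608 (v = -4*(5534 - (-5944 + 4076)) = -4*(5534 - 1*(-1868)) = -4*(5534 + 1868) = -4*7402 = -29608)
sqrt(v + Y(73)) = sqrt(-29608 + 73) = sqrt(-29535) = I*sqrt(29535)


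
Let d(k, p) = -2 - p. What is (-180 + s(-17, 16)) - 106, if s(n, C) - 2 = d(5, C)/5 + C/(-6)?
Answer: -4354/15 ≈ -290.27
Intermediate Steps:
s(n, C) = 8/5 - 11*C/30 (s(n, C) = 2 + ((-2 - C)/5 + C/(-6)) = 2 + ((-2 - C)*(⅕) + C*(-⅙)) = 2 + ((-⅖ - C/5) - C/6) = 2 + (-⅖ - 11*C/30) = 8/5 - 11*C/30)
(-180 + s(-17, 16)) - 106 = (-180 + (8/5 - 11/30*16)) - 106 = (-180 + (8/5 - 88/15)) - 106 = (-180 - 64/15) - 106 = -2764/15 - 106 = -4354/15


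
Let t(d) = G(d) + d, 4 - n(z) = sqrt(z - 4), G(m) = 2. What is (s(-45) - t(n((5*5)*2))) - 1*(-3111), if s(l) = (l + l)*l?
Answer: 7155 + sqrt(46) ≈ 7161.8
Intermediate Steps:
s(l) = 2*l**2 (s(l) = (2*l)*l = 2*l**2)
n(z) = 4 - sqrt(-4 + z) (n(z) = 4 - sqrt(z - 4) = 4 - sqrt(-4 + z))
t(d) = 2 + d
(s(-45) - t(n((5*5)*2))) - 1*(-3111) = (2*(-45)**2 - (2 + (4 - sqrt(-4 + (5*5)*2)))) - 1*(-3111) = (2*2025 - (2 + (4 - sqrt(-4 + 25*2)))) + 3111 = (4050 - (2 + (4 - sqrt(-4 + 50)))) + 3111 = (4050 - (2 + (4 - sqrt(46)))) + 3111 = (4050 - (6 - sqrt(46))) + 3111 = (4050 + (-6 + sqrt(46))) + 3111 = (4044 + sqrt(46)) + 3111 = 7155 + sqrt(46)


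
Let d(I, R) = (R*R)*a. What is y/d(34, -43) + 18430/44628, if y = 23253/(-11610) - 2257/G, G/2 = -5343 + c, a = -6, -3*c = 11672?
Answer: 456832408713101/1105759707835455 ≈ 0.41314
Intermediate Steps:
c = -11672/3 (c = -⅓*11672 = -11672/3 ≈ -3890.7)
G = -55402/3 (G = 2*(-5343 - 11672/3) = 2*(-27701/3) = -55402/3 ≈ -18467.)
y = -100804283/53601435 (y = 23253/(-11610) - 2257/(-55402/3) = 23253*(-1/11610) - 2257*(-3/55402) = -7751/3870 + 6771/55402 = -100804283/53601435 ≈ -1.8806)
d(I, R) = -6*R² (d(I, R) = (R*R)*(-6) = R²*(-6) = -6*R²)
y/d(34, -43) + 18430/44628 = -100804283/(53601435*((-6*(-43)²))) + 18430/44628 = -100804283/(53601435*((-6*1849))) + 18430*(1/44628) = -100804283/53601435/(-11094) + 9215/22314 = -100804283/53601435*(-1/11094) + 9215/22314 = 100804283/594654319890 + 9215/22314 = 456832408713101/1105759707835455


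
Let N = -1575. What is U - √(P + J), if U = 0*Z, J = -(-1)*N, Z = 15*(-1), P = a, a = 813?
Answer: -I*√762 ≈ -27.604*I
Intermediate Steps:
P = 813
Z = -15
J = -1575 (J = -(-1)*(-1575) = -1*1575 = -1575)
U = 0 (U = 0*(-15) = 0)
U - √(P + J) = 0 - √(813 - 1575) = 0 - √(-762) = 0 - I*√762 = -I*√762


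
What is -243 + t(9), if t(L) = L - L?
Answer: -243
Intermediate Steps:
t(L) = 0
-243 + t(9) = -243 + 0 = -243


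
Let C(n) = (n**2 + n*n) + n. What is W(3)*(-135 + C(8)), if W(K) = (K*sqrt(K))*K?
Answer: 9*sqrt(3) ≈ 15.588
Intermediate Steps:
W(K) = K**(5/2) (W(K) = K**(3/2)*K = K**(5/2))
C(n) = n + 2*n**2 (C(n) = (n**2 + n**2) + n = 2*n**2 + n = n + 2*n**2)
W(3)*(-135 + C(8)) = 3**(5/2)*(-135 + 8*(1 + 2*8)) = (9*sqrt(3))*(-135 + 8*(1 + 16)) = (9*sqrt(3))*(-135 + 8*17) = (9*sqrt(3))*(-135 + 136) = (9*sqrt(3))*1 = 9*sqrt(3)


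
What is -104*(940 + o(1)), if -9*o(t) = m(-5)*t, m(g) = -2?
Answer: -880048/9 ≈ -97783.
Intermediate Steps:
o(t) = 2*t/9 (o(t) = -(-2)*t/9 = 2*t/9)
-104*(940 + o(1)) = -104*(940 + (2/9)*1) = -104*(940 + 2/9) = -104*8462/9 = -880048/9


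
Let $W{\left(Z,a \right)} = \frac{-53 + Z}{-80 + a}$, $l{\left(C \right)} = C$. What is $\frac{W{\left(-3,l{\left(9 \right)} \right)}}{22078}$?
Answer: $\frac{4}{111967} \approx 3.5725 \cdot 10^{-5}$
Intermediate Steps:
$W{\left(Z,a \right)} = \frac{-53 + Z}{-80 + a}$
$\frac{W{\left(-3,l{\left(9 \right)} \right)}}{22078} = \frac{\frac{1}{-80 + 9} \left(-53 - 3\right)}{22078} = \frac{1}{-71} \left(-56\right) \frac{1}{22078} = \left(- \frac{1}{71}\right) \left(-56\right) \frac{1}{22078} = \frac{56}{71} \cdot \frac{1}{22078} = \frac{4}{111967}$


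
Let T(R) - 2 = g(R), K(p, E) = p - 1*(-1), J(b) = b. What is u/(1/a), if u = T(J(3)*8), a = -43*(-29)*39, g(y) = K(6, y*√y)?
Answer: 437697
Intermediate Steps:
K(p, E) = 1 + p (K(p, E) = p + 1 = 1 + p)
g(y) = 7 (g(y) = 1 + 6 = 7)
T(R) = 9 (T(R) = 2 + 7 = 9)
a = 48633 (a = 1247*39 = 48633)
u = 9
u/(1/a) = 9/(1/48633) = 9*48633 = 437697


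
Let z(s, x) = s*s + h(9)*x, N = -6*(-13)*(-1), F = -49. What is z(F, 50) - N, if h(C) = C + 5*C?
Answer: 5179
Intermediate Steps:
h(C) = 6*C
N = -78 (N = 78*(-1) = -78)
z(s, x) = s**2 + 54*x (z(s, x) = s*s + (6*9)*x = s**2 + 54*x)
z(F, 50) - N = ((-49)**2 + 54*50) - 1*(-78) = (2401 + 2700) + 78 = 5101 + 78 = 5179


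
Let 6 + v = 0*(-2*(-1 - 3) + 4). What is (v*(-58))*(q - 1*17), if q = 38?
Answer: 7308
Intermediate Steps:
v = -6 (v = -6 + 0*(-2*(-1 - 3) + 4) = -6 + 0*(-2*(-4) + 4) = -6 + 0*(8 + 4) = -6 + 0*12 = -6 + 0 = -6)
(v*(-58))*(q - 1*17) = (-6*(-58))*(38 - 1*17) = 348*(38 - 17) = 348*21 = 7308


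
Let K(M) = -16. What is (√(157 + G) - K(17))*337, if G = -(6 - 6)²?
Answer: 5392 + 337*√157 ≈ 9614.6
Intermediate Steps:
G = 0 (G = -1*0² = -1*0 = 0)
(√(157 + G) - K(17))*337 = (√(157 + 0) - 1*(-16))*337 = (√157 + 16)*337 = (16 + √157)*337 = 5392 + 337*√157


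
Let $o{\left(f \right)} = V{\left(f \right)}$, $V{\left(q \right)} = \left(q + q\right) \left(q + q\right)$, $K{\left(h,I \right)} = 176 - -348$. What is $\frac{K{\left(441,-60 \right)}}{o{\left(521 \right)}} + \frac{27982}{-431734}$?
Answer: $- \frac{3769452454}{58595154347} \approx -0.06433$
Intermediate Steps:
$K{\left(h,I \right)} = 524$ ($K{\left(h,I \right)} = 176 + 348 = 524$)
$V{\left(q \right)} = 4 q^{2}$ ($V{\left(q \right)} = 2 q 2 q = 4 q^{2}$)
$o{\left(f \right)} = 4 f^{2}$
$\frac{K{\left(441,-60 \right)}}{o{\left(521 \right)}} + \frac{27982}{-431734} = \frac{524}{4 \cdot 521^{2}} + \frac{27982}{-431734} = \frac{524}{4 \cdot 271441} + 27982 \left(- \frac{1}{431734}\right) = \frac{524}{1085764} - \frac{13991}{215867} = 524 \cdot \frac{1}{1085764} - \frac{13991}{215867} = \frac{131}{271441} - \frac{13991}{215867} = - \frac{3769452454}{58595154347}$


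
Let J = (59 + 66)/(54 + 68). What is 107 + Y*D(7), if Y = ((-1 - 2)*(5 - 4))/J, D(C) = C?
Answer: 10813/125 ≈ 86.504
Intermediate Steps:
J = 125/122 ≈ 1.0246
Y = -366/125 (Y = ((-1 - 2)*(5 - 4))/(125/122) = -3*1*(122/125) = -3*122/125 = -366/125 ≈ -2.9280)
107 + Y*D(7) = 107 - 366/125*7 = 107 - 2562/125 = 10813/125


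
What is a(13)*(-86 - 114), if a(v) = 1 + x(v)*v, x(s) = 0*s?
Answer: -200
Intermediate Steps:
x(s) = 0
a(v) = 1 (a(v) = 1 + 0*v = 1 + 0 = 1)
a(13)*(-86 - 114) = 1*(-86 - 114) = 1*(-200) = -200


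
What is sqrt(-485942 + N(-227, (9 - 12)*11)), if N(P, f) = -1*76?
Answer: 3*I*sqrt(54002) ≈ 697.15*I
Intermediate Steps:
N(P, f) = -76
sqrt(-485942 + N(-227, (9 - 12)*11)) = sqrt(-485942 - 76) = sqrt(-486018) = 3*I*sqrt(54002)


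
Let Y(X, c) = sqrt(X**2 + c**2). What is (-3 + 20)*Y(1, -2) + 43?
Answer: 43 + 17*sqrt(5) ≈ 81.013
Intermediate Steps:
(-3 + 20)*Y(1, -2) + 43 = (-3 + 20)*sqrt(1**2 + (-2)**2) + 43 = 17*sqrt(1 + 4) + 43 = 17*sqrt(5) + 43 = 43 + 17*sqrt(5)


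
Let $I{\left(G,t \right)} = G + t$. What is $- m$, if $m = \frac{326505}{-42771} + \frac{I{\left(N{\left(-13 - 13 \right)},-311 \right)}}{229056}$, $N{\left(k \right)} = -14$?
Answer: $\frac{24933943285}{3265651392} \approx 7.6352$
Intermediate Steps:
$m = - \frac{24933943285}{3265651392}$ ($m = \frac{326505}{-42771} + \frac{-14 - 311}{229056} = 326505 \left(- \frac{1}{42771}\right) - \frac{325}{229056} = - \frac{108835}{14257} - \frac{325}{229056} = - \frac{24933943285}{3265651392} \approx -7.6352$)
$- m = \left(-1\right) \left(- \frac{24933943285}{3265651392}\right) = \frac{24933943285}{3265651392}$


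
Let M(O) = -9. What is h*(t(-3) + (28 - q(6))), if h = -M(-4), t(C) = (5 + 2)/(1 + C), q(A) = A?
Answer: 333/2 ≈ 166.50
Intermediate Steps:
t(C) = 7/(1 + C)
h = 9 (h = -1*(-9) = 9)
h*(t(-3) + (28 - q(6))) = 9*(7/(1 - 3) + (28 - 1*6)) = 9*(7/(-2) + (28 - 6)) = 9*(7*(-1/2) + 22) = 9*(-7/2 + 22) = 9*(37/2) = 333/2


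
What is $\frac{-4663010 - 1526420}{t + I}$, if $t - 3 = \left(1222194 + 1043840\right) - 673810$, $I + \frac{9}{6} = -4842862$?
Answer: $\frac{12378860}{6501273} \approx 1.9041$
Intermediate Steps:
$I = - \frac{9685727}{2}$ ($I = - \frac{3}{2} - 4842862 = - \frac{9685727}{2} \approx -4.8429 \cdot 10^{6}$)
$t = 1592227$ ($t = 3 + \left(\left(1222194 + 1043840\right) - 673810\right) = 3 + \left(2266034 - 673810\right) = 3 + 1592224 = 1592227$)
$\frac{-4663010 - 1526420}{t + I} = \frac{-4663010 - 1526420}{1592227 - \frac{9685727}{2}} = - \frac{6189430}{- \frac{6501273}{2}} = \left(-6189430\right) \left(- \frac{2}{6501273}\right) = \frac{12378860}{6501273}$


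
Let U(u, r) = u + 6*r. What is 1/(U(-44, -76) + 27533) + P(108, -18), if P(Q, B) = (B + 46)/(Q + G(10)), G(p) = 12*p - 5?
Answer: 757147/6028359 ≈ 0.12560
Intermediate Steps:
G(p) = -5 + 12*p
P(Q, B) = (46 + B)/(115 + Q) (P(Q, B) = (B + 46)/(Q + (-5 + 12*10)) = (46 + B)/(Q + (-5 + 120)) = (46 + B)/(Q + 115) = (46 + B)/(115 + Q))
1/(U(-44, -76) + 27533) + P(108, -18) = 1/((-44 + 6*(-76)) + 27533) + (46 - 18)/(115 + 108) = 1/((-44 - 456) + 27533) + 28/223 = 1/(-500 + 27533) + (1/223)*28 = 1/27033 + 28/223 = 757147/6028359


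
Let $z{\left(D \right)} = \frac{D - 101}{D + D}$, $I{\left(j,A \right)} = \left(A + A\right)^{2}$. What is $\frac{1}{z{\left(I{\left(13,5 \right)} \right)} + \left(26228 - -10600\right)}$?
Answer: $\frac{200}{7365599} \approx 2.7153 \cdot 10^{-5}$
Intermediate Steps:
$I{\left(j,A \right)} = 4 A^{2}$ ($I{\left(j,A \right)} = \left(2 A\right)^{2} = 4 A^{2}$)
$z{\left(D \right)} = \frac{-101 + D}{2 D}$
$\frac{1}{z{\left(I{\left(13,5 \right)} \right)} + \left(26228 - -10600\right)} = \frac{1}{\frac{-101 + 4 \cdot 5^{2}}{2 \cdot 4 \cdot 5^{2}} + \left(26228 - -10600\right)} = \frac{1}{\frac{-101 + 4 \cdot 25}{2 \cdot 4 \cdot 25} + \left(26228 + 10600\right)} = \frac{1}{\frac{-101 + 100}{2 \cdot 100} + 36828} = \frac{1}{\frac{1}{2} \cdot \frac{1}{100} \left(-1\right) + 36828} = \frac{1}{- \frac{1}{200} + 36828} = \frac{1}{\frac{7365599}{200}} = \frac{200}{7365599}$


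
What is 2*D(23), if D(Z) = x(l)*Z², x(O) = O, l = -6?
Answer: -6348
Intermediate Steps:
D(Z) = -6*Z²
2*D(23) = 2*(-6*23²) = 2*(-6*529) = 2*(-3174) = -6348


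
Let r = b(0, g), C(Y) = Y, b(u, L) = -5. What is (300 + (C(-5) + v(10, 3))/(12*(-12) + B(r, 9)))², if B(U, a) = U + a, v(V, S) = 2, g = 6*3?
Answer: 1764252009/19600 ≈ 90013.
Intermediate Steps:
g = 18
r = -5
(300 + (C(-5) + v(10, 3))/(12*(-12) + B(r, 9)))² = (300 + (-5 + 2)/(12*(-12) + (-5 + 9)))² = (300 - 3/(-144 + 4))² = (300 - 3/(-140))² = (300 - 3*(-1/140))² = (300 + 3/140)² = (42003/140)² = 1764252009/19600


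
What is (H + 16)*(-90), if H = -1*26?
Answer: 900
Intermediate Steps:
H = -26
(H + 16)*(-90) = (-26 + 16)*(-90) = -10*(-90) = 900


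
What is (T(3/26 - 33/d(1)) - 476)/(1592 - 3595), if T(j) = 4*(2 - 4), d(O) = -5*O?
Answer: 484/2003 ≈ 0.24164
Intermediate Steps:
T(j) = -8 (T(j) = 4*(-2) = -8)
(T(3/26 - 33/d(1)) - 476)/(1592 - 3595) = (-8 - 476)/(1592 - 3595) = -484/(-2003) = -484*(-1/2003) = 484/2003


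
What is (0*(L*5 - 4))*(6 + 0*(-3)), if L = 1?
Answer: 0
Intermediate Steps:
(0*(L*5 - 4))*(6 + 0*(-3)) = (0*(1*5 - 4))*(6 + 0*(-3)) = (0*(5 - 4))*(6 + 0) = (0*1)*6 = 0*6 = 0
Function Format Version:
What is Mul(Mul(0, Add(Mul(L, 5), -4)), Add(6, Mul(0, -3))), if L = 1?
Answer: 0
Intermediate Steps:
Mul(Mul(0, Add(Mul(L, 5), -4)), Add(6, Mul(0, -3))) = Mul(Mul(0, Add(Mul(1, 5), -4)), Add(6, Mul(0, -3))) = Mul(Mul(0, Add(5, -4)), Add(6, 0)) = Mul(Mul(0, 1), 6) = Mul(0, 6) = 0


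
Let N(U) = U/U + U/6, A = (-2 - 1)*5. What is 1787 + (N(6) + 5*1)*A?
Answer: 1682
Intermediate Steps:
A = -15 (A = -3*5 = -15)
N(U) = 1 + U/6 (N(U) = 1 + U*(⅙) = 1 + U/6)
1787 + (N(6) + 5*1)*A = 1787 + ((1 + (⅙)*6) + 5*1)*(-15) = 1787 + ((1 + 1) + 5)*(-15) = 1787 + (2 + 5)*(-15) = 1787 + 7*(-15) = 1787 - 105 = 1682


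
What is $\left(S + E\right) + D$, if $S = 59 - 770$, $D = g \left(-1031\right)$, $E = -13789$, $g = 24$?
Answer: $-39244$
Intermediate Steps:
$D = -24744$ ($D = 24 \left(-1031\right) = -24744$)
$S = -711$ ($S = 59 - 770 = -711$)
$\left(S + E\right) + D = \left(-711 - 13789\right) - 24744 = -14500 - 24744 = -39244$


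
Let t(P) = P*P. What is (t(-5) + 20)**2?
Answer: 2025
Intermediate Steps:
t(P) = P**2
(t(-5) + 20)**2 = ((-5)**2 + 20)**2 = (25 + 20)**2 = 45**2 = 2025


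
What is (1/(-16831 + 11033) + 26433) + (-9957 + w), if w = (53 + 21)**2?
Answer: 127277695/5798 ≈ 21952.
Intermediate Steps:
w = 5476 (w = 74**2 = 5476)
(1/(-16831 + 11033) + 26433) + (-9957 + w) = (1/(-16831 + 11033) + 26433) + (-9957 + 5476) = (1/(-5798) + 26433) - 4481 = (-1/5798 + 26433) - 4481 = 153258533/5798 - 4481 = 127277695/5798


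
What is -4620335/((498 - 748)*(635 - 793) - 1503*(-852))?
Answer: -4620335/1320056 ≈ -3.5001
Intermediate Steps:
-4620335/((498 - 748)*(635 - 793) - 1503*(-852)) = -4620335/(-250*(-158) + 1280556) = -4620335/(39500 + 1280556) = -4620335/1320056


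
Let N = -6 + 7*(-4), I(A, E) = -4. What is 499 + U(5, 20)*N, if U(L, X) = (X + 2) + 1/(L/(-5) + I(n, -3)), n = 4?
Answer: -1211/5 ≈ -242.20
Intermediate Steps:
N = -34 (N = -6 - 28 = -34)
U(L, X) = 2 + X + 1/(-4 - L/5) (U(L, X) = (X + 2) + 1/(L/(-5) - 4) = (2 + X) + 1/(L*(-⅕) - 4) = (2 + X) + 1/(-L/5 - 4) = (2 + X) + 1/(-4 - L/5) = 2 + X + 1/(-4 - L/5))
499 + U(5, 20)*N = 499 + ((35 + 2*5 + 20*20 + 5*20)/(20 + 5))*(-34) = 499 + ((35 + 10 + 400 + 100)/25)*(-34) = 499 + ((1/25)*545)*(-34) = 499 + (109/5)*(-34) = 499 - 3706/5 = -1211/5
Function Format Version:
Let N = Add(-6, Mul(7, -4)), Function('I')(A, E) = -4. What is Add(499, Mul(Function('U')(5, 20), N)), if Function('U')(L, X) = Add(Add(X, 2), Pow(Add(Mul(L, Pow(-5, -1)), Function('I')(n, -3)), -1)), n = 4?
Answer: Rational(-1211, 5) ≈ -242.20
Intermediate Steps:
N = -34 (N = Add(-6, -28) = -34)
Function('U')(L, X) = Add(2, X, Pow(Add(-4, Mul(Rational(-1, 5), L)), -1)) (Function('U')(L, X) = Add(Add(X, 2), Pow(Add(Mul(L, Pow(-5, -1)), -4), -1)) = Add(Add(2, X), Pow(Add(Mul(L, Rational(-1, 5)), -4), -1)) = Add(Add(2, X), Pow(Add(Mul(Rational(-1, 5), L), -4), -1)) = Add(Add(2, X), Pow(Add(-4, Mul(Rational(-1, 5), L)), -1)) = Add(2, X, Pow(Add(-4, Mul(Rational(-1, 5), L)), -1)))
Add(499, Mul(Function('U')(5, 20), N)) = Add(499, Mul(Mul(Pow(Add(20, 5), -1), Add(35, Mul(2, 5), Mul(20, 20), Mul(5, 20))), -34)) = Add(499, Mul(Mul(Pow(25, -1), Add(35, 10, 400, 100)), -34)) = Add(499, Mul(Mul(Rational(1, 25), 545), -34)) = Add(499, Mul(Rational(109, 5), -34)) = Add(499, Rational(-3706, 5)) = Rational(-1211, 5)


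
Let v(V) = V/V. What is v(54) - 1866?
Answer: -1865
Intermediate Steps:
v(V) = 1
v(54) - 1866 = 1 - 1866 = -1865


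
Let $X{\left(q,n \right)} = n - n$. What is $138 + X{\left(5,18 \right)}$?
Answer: $138$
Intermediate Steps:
$X{\left(q,n \right)} = 0$
$138 + X{\left(5,18 \right)} = 138 + 0 = 138$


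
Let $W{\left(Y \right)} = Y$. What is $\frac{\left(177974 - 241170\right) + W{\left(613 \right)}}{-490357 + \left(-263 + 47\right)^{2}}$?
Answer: $\frac{62583}{443701} \approx 0.14105$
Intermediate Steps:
$\frac{\left(177974 - 241170\right) + W{\left(613 \right)}}{-490357 + \left(-263 + 47\right)^{2}} = \frac{\left(177974 - 241170\right) + 613}{-490357 + \left(-263 + 47\right)^{2}} = \frac{-63196 + 613}{-490357 + \left(-216\right)^{2}} = - \frac{62583}{-490357 + 46656} = - \frac{62583}{-443701} = \left(-62583\right) \left(- \frac{1}{443701}\right) = \frac{62583}{443701}$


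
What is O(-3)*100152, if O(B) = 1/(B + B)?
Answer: -16692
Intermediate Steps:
O(B) = 1/(2*B)
O(-3)*100152 = ((1/2)/(-3))*100152 = ((1/2)*(-1/3))*100152 = -1/6*100152 = -16692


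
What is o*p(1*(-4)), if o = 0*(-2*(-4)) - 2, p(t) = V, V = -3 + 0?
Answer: 6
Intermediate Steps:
V = -3
p(t) = -3
o = -2 (o = 0*8 - 2 = 0 - 2 = -2)
o*p(1*(-4)) = -2*(-3) = 6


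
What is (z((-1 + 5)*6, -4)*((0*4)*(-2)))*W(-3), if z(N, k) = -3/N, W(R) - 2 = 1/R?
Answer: 0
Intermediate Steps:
W(R) = 2 + 1/R
(z((-1 + 5)*6, -4)*((0*4)*(-2)))*W(-3) = ((-3*1/(6*(-1 + 5)))*((0*4)*(-2)))*(2 + 1/(-3)) = ((-3/(4*6))*(0*(-2)))*(2 - 1/3) = (-3/24*0)*(5/3) = (-3*1/24*0)*(5/3) = -1/8*0*(5/3) = 0*(5/3) = 0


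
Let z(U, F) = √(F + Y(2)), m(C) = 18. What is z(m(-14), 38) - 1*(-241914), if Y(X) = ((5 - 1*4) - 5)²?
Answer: 241914 + 3*√6 ≈ 2.4192e+5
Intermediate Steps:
Y(X) = 16 (Y(X) = ((5 - 4) - 5)² = (1 - 5)² = (-4)² = 16)
z(U, F) = √(16 + F) (z(U, F) = √(F + 16) = √(16 + F))
z(m(-14), 38) - 1*(-241914) = √(16 + 38) - 1*(-241914) = √54 + 241914 = 3*√6 + 241914 = 241914 + 3*√6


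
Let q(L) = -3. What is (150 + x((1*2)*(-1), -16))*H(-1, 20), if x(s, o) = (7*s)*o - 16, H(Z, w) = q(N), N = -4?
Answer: -1074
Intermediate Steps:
H(Z, w) = -3
x(s, o) = -16 + 7*o*s (x(s, o) = 7*o*s - 16 = -16 + 7*o*s)
(150 + x((1*2)*(-1), -16))*H(-1, 20) = (150 + (-16 + 7*(-16)*((1*2)*(-1))))*(-3) = (150 + (-16 + 7*(-16)*(2*(-1))))*(-3) = (150 + (-16 + 7*(-16)*(-2)))*(-3) = (150 + (-16 + 224))*(-3) = (150 + 208)*(-3) = 358*(-3) = -1074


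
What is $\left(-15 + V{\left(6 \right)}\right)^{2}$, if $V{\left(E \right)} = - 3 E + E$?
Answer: $729$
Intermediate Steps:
$V{\left(E \right)} = - 2 E$
$\left(-15 + V{\left(6 \right)}\right)^{2} = \left(-15 - 12\right)^{2} = \left(-27\right)^{2} = 729$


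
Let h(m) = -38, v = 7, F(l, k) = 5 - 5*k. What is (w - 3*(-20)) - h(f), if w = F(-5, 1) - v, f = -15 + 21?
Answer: 91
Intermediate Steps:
f = 6
w = -7 (w = (5 - 5*1) - 1*7 = (5 - 5) - 7 = 0 - 7 = -7)
(w - 3*(-20)) - h(f) = (-7 - 3*(-20)) - 1*(-38) = (-7 + 60) + 38 = 53 + 38 = 91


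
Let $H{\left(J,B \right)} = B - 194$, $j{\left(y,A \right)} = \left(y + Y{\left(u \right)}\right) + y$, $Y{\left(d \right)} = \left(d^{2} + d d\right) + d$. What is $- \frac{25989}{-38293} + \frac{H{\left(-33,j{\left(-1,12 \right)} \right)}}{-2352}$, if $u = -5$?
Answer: $\frac{66908371}{90065136} \approx 0.74289$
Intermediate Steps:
$Y{\left(d \right)} = d + 2 d^{2}$ ($Y{\left(d \right)} = \left(d^{2} + d^{2}\right) + d = 2 d^{2} + d = d + 2 d^{2}$)
$j{\left(y,A \right)} = 45 + 2 y$ ($j{\left(y,A \right)} = \left(y - 5 \left(1 + 2 \left(-5\right)\right)\right) + y = \left(y - 5 \left(1 - 10\right)\right) + y = \left(y - -45\right) + y = \left(y + 45\right) + y = \left(45 + y\right) + y = 45 + 2 y$)
$H{\left(J,B \right)} = -194 + B$
$- \frac{25989}{-38293} + \frac{H{\left(-33,j{\left(-1,12 \right)} \right)}}{-2352} = - \frac{25989}{-38293} + \frac{-194 + \left(45 + 2 \left(-1\right)\right)}{-2352} = \left(-25989\right) \left(- \frac{1}{38293}\right) + \left(-194 + \left(45 - 2\right)\right) \left(- \frac{1}{2352}\right) = \frac{25989}{38293} + \left(-194 + 43\right) \left(- \frac{1}{2352}\right) = \frac{25989}{38293} - - \frac{151}{2352} = \frac{25989}{38293} + \frac{151}{2352} = \frac{66908371}{90065136}$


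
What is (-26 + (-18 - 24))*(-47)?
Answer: 3196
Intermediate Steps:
(-26 + (-18 - 24))*(-47) = (-26 - 42)*(-47) = -68*(-47) = 3196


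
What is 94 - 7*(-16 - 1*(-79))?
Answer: -347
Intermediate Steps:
94 - 7*(-16 - 1*(-79)) = 94 - 7*(-16 + 79) = 94 - 7*63 = 94 - 441 = -347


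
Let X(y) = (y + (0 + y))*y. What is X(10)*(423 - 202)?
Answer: 44200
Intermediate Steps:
X(y) = 2*y² (X(y) = (y + y)*y = (2*y)*y = 2*y²)
X(10)*(423 - 202) = (2*10²)*(423 - 202) = (2*100)*221 = 200*221 = 44200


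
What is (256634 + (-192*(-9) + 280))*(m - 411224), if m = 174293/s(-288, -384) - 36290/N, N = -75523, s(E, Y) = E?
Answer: -128710766998170655/1208368 ≈ -1.0652e+11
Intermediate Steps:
m = -13152678719/21750624 (m = 174293/(-288) - 36290/(-75523) = 174293*(-1/288) - 36290*(-1/75523) = -174293/288 + 36290/75523 = -13152678719/21750624 ≈ -604.70)
(256634 + (-192*(-9) + 280))*(m - 411224) = (256634 + (-192*(-9) + 280))*(-13152678719/21750624 - 411224) = (256634 + (1728 + 280))*(-8957531282495/21750624) = (256634 + 2008)*(-8957531282495/21750624) = 258642*(-8957531282495/21750624) = -128710766998170655/1208368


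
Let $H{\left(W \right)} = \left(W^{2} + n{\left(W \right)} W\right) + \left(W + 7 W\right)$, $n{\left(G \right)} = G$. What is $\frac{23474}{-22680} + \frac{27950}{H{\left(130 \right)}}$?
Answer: $- \frac{88427}{379890} \approx -0.23277$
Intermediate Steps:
$H{\left(W \right)} = 2 W^{2} + 8 W$ ($H{\left(W \right)} = \left(W^{2} + W W\right) + \left(W + 7 W\right) = \left(W^{2} + W^{2}\right) + 8 W = 2 W^{2} + 8 W$)
$\frac{23474}{-22680} + \frac{27950}{H{\left(130 \right)}} = \frac{23474}{-22680} + \frac{27950}{2 \cdot 130 \left(4 + 130\right)} = 23474 \left(- \frac{1}{22680}\right) + \frac{27950}{2 \cdot 130 \cdot 134} = - \frac{11737}{11340} + \frac{27950}{34840} = - \frac{11737}{11340} + 27950 \cdot \frac{1}{34840} = - \frac{11737}{11340} + \frac{215}{268} = - \frac{88427}{379890}$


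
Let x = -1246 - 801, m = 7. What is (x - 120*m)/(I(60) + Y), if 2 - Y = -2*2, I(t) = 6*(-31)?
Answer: 2887/180 ≈ 16.039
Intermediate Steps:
x = -2047
I(t) = -186
Y = 6 (Y = 2 - (-2)*2 = 2 - 1*(-4) = 2 + 4 = 6)
(x - 120*m)/(I(60) + Y) = (-2047 - 120*7)/(-186 + 6) = (-2047 - 840)/(-180) = -2887*(-1/180) = 2887/180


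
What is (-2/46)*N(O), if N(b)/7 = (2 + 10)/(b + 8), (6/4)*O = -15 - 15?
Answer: 7/23 ≈ 0.30435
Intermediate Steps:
O = -20 (O = 2*(-15 - 15)/3 = (⅔)*(-30) = -20)
N(b) = 84/(8 + b) (N(b) = 7*((2 + 10)/(b + 8)) = 7*(12/(8 + b)) = 84/(8 + b))
(-2/46)*N(O) = (-2/46)*(84/(8 - 20)) = (-2*1/46)*(84/(-12)) = -84*(-1)/(23*12) = -1/23*(-7) = 7/23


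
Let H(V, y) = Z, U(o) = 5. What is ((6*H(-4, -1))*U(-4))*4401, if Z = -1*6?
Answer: -792180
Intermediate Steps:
Z = -6
H(V, y) = -6
((6*H(-4, -1))*U(-4))*4401 = ((6*(-6))*5)*4401 = -36*5*4401 = -180*4401 = -792180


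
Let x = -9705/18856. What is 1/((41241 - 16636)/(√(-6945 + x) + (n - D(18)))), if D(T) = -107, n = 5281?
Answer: 5388/24605 + 3*I*√2743854410/46395188 ≈ 0.21898 + 0.0033871*I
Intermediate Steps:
x = -9705/18856 (x = -9705*1/18856 = -9705/18856 ≈ -0.51469)
1/((41241 - 16636)/(√(-6945 + x) + (n - D(18)))) = 1/((41241 - 16636)/(√(-6945 - 9705/18856) + (5281 - 1*(-107)))) = 1/(24605/(√(-130964625/18856) + (5281 + 107))) = 1/(24605/(15*I*√2743854410/9428 + 5388)) = 1/(24605/(5388 + 15*I*√2743854410/9428)) = 5388/24605 + 3*I*√2743854410/46395188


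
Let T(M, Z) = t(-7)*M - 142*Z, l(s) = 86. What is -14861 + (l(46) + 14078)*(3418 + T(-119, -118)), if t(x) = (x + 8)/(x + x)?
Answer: 285850069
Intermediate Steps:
t(x) = (8 + x)/(2*x) (t(x) = (8 + x)/((2*x)) = (8 + x)*(1/(2*x)) = (8 + x)/(2*x))
T(M, Z) = -142*Z - M/14 (T(M, Z) = ((1/2)*(8 - 7)/(-7))*M - 142*Z = ((1/2)*(-1/7)*1)*M - 142*Z = -M/14 - 142*Z = -142*Z - M/14)
-14861 + (l(46) + 14078)*(3418 + T(-119, -118)) = -14861 + (86 + 14078)*(3418 + (-142*(-118) - 1/14*(-119))) = -14861 + 14164*(3418 + (16756 + 17/2)) = -14861 + 14164*(3418 + 33529/2) = -14861 + 14164*(40365/2) = -14861 + 285864930 = 285850069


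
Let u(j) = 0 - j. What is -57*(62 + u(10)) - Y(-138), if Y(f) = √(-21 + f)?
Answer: -2964 - I*√159 ≈ -2964.0 - 12.61*I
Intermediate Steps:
u(j) = -j
-57*(62 + u(10)) - Y(-138) = -57*(62 - 1*10) - √(-21 - 138) = -57*(62 - 10) - √(-159) = -57*52 - I*√159 = -2964 - I*√159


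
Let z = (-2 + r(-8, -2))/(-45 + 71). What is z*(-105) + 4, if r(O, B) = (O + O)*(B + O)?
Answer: -8243/13 ≈ -634.08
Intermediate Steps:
r(O, B) = 2*O*(B + O) (r(O, B) = (2*O)*(B + O) = 2*O*(B + O))
z = 79/13 (z = (-2 + 2*(-8)*(-2 - 8))/(-45 + 71) = (-2 + 2*(-8)*(-10))/26 = (-2 + 160)*(1/26) = 158*(1/26) = 79/13 ≈ 6.0769)
z*(-105) + 4 = (79/13)*(-105) + 4 = -8295/13 + 4 = -8243/13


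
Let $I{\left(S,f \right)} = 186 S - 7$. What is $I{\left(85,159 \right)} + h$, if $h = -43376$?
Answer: $-27573$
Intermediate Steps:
$I{\left(S,f \right)} = -7 + 186 S$
$I{\left(85,159 \right)} + h = \left(-7 + 186 \cdot 85\right) - 43376 = \left(-7 + 15810\right) - 43376 = 15803 - 43376 = -27573$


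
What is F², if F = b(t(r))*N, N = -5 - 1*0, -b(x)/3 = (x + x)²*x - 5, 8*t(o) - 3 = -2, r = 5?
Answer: 91872225/16384 ≈ 5607.4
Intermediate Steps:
t(o) = ⅛ (t(o) = 3/8 + (⅛)*(-2) = 3/8 - ¼ = ⅛)
b(x) = 15 - 12*x³ (b(x) = -3*((x + x)²*x - 5) = -3*((2*x)²*x - 5) = -3*((4*x²)*x - 5) = -3*(4*x³ - 5) = -3*(-5 + 4*x³) = 15 - 12*x³)
N = -5 (N = -5 + 0 = -5)
F = -9585/128 (F = (15 - 12*(⅛)³)*(-5) = (15 - 12*1/512)*(-5) = (15 - 3/128)*(-5) = (1917/128)*(-5) = -9585/128 ≈ -74.883)
F² = (-9585/128)² = 91872225/16384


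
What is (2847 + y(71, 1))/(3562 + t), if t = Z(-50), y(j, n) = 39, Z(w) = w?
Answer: 1443/1756 ≈ 0.82175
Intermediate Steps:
t = -50
(2847 + y(71, 1))/(3562 + t) = (2847 + 39)/(3562 - 50) = 2886/3512 = 2886*(1/3512) = 1443/1756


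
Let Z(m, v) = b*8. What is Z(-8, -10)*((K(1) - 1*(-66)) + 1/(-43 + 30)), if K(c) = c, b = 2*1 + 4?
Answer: 41760/13 ≈ 3212.3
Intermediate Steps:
b = 6 (b = 2 + 4 = 6)
Z(m, v) = 48 (Z(m, v) = 6*8 = 48)
Z(-8, -10)*((K(1) - 1*(-66)) + 1/(-43 + 30)) = 48*((1 - 1*(-66)) + 1/(-43 + 30)) = 48*((1 + 66) + 1/(-13)) = 48*(67 - 1/13) = 48*(870/13) = 41760/13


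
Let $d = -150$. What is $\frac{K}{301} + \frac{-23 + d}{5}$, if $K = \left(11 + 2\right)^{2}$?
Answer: $- \frac{51228}{1505} \approx -34.039$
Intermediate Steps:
$K = 169$ ($K = 13^{2} = 169$)
$\frac{K}{301} + \frac{-23 + d}{5} = \frac{169}{301} + \frac{-23 - 150}{5} = 169 \cdot \frac{1}{301} - \frac{173}{5} = \frac{169}{301} - \frac{173}{5} = - \frac{51228}{1505}$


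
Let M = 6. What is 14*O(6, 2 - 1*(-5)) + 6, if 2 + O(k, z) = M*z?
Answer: 566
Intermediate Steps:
O(k, z) = -2 + 6*z
14*O(6, 2 - 1*(-5)) + 6 = 14*(-2 + 6*(2 - 1*(-5))) + 6 = 14*(-2 + 6*(2 + 5)) + 6 = 14*(-2 + 6*7) + 6 = 14*(-2 + 42) + 6 = 14*40 + 6 = 560 + 6 = 566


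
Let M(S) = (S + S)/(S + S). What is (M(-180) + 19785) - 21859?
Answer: -2073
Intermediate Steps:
M(S) = 1 (M(S) = (2*S)/((2*S)) = (2*S)*(1/(2*S)) = 1)
(M(-180) + 19785) - 21859 = (1 + 19785) - 21859 = 19786 - 21859 = -2073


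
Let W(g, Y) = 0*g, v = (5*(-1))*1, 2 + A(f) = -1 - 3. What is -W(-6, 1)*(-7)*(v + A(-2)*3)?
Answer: 0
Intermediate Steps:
A(f) = -6 (A(f) = -2 + (-1 - 3) = -2 - 4 = -6)
v = -5 (v = -5*1 = -5)
W(g, Y) = 0
-W(-6, 1)*(-7)*(v + A(-2)*3) = -0*(-7)*(-5 - 6*3) = -0*(-5 - 18) = -0*(-23) = -1*0 = 0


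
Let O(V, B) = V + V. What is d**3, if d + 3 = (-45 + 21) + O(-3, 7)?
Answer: -35937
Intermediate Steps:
O(V, B) = 2*V
d = -33 (d = -3 + ((-45 + 21) + 2*(-3)) = -3 + (-24 - 6) = -3 - 30 = -33)
d**3 = (-33)**3 = -35937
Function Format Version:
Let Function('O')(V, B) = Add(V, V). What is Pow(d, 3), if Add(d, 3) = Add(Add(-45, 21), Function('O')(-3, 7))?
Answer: -35937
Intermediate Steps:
Function('O')(V, B) = Mul(2, V)
d = -33 (d = Add(-3, Add(Add(-45, 21), Mul(2, -3))) = Add(-3, Add(-24, -6)) = Add(-3, -30) = -33)
Pow(d, 3) = Pow(-33, 3) = -35937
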